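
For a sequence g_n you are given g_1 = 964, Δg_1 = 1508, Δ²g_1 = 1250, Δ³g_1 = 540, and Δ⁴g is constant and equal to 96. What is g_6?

26884

Build the table forward from the leading diagonal:
Δ⁴: 96, 96, 96, 96, 96, 96
Δ³: 540, 636, 732, 828, 924, 1020
Δ²: 1250, 1790, 2426, 3158, 3986, 4910
Δ: 1508, 2758, 4548, 6974, 10132, 14118
g: 964, 2472, 5230, 9778, 16752, 26884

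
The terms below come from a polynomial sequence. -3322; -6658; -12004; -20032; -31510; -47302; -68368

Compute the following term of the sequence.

-95764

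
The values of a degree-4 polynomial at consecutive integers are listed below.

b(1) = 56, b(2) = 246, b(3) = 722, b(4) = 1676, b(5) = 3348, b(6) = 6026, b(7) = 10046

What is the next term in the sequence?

15792

First differences: 190  476  954  1672  2678  4020
Second differences: 286  478  718  1006  1342
Third differences: 192  240  288  336
Fourth differences: 48  48  48
Fourth differences constant at 48.
336 + 48 = 384;  1342 + 384 = 1726;  4020 + 1726 = 5746;  10046 + 5746 = 15792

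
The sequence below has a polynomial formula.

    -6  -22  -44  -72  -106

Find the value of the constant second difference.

-6

Δ: -16, -22, -28, -34
Δ²: -6, -6, -6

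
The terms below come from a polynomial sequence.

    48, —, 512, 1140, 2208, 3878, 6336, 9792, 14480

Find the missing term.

Using the last 7 terms:
628, 1068, 1670, 2458, 3456, 4688
440, 602, 788, 998, 1232
162, 186, 210, 234
24, 24, 24
Constant fourth difference = 24.
Extend backward: 162 − 24 = 138;  440 − 138 = 302;  628 − 302 = 326;  512 − 326 = 186

186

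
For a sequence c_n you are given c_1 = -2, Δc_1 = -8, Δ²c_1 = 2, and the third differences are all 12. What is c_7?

220

Build the table forward from the leading diagonal:
Δ³: 12, 12, 12, 12, 12, 12, 12
Δ²: 2, 14, 26, 38, 50, 62, 74
Δ: -8, -6, 8, 34, 72, 122, 184
c: -2, -10, -16, -8, 26, 98, 220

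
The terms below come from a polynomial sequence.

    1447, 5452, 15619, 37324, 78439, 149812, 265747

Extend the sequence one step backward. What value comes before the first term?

4005  10167  21705  41115  71373  115935
6162  11538  19410  30258  44562
5376  7872  10848  14304
2496  2976  3456
480  480
The fifth differences are constant at 480.
Work back: 2496 − 480 = 2016;  5376 − 2016 = 3360;  6162 − 3360 = 2802;  4005 − 2802 = 1203;  1447 − 1203 = 244

244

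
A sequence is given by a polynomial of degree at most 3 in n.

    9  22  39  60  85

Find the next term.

First differences: 13, 17, 21, 25
Second differences: 4, 4, 4
The second differences are constant (4).
25 + 4 = 29;  85 + 29 = 114

114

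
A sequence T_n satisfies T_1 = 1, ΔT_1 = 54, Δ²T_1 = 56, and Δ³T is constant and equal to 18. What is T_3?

165

Build the table forward from the leading diagonal:
D3: 18, 18, 18
D2: 56, 74, 92
D1: 54, 110, 184
T: 1, 55, 165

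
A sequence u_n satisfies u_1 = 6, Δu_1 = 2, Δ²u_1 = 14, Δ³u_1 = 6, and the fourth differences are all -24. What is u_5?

98

Build the table forward from the leading diagonal:
Δ⁴: -24, -24, -24, -24, -24
Δ³: 6, -18, -42, -66, -90
Δ²: 14, 20, 2, -40, -106
Δ: 2, 16, 36, 38, -2
u: 6, 8, 24, 60, 98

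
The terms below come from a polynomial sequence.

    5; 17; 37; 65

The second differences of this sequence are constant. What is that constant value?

D1: 12, 20, 28
D2: 8, 8

8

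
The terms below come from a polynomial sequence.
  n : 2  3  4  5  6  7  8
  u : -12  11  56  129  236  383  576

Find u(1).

-19

23, 45, 73, 107, 147, 193
22, 28, 34, 40, 46
6, 6, 6, 6
The third differences are constant at 6.
Work back: 22 − 6 = 16;  23 − 16 = 7;  -12 − 7 = -19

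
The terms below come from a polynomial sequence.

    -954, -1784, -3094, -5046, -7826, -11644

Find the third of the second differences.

-828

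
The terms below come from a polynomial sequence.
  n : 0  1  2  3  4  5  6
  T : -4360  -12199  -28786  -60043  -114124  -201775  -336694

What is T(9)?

-7839, -16587, -31257, -54081, -87651, -134919
-8748, -14670, -22824, -33570, -47268
-5922, -8154, -10746, -13698
-2232, -2592, -2952
-360, -360
The fifth differences are constant (-360).
-2952 − 360 = -3312;  -13698 − 3312 = -17010;  -47268 − 17010 = -64278;  -134919 − 64278 = -199197;  -336694 − 199197 = -535891
-3312 − 360 = -3672;  -17010 − 3672 = -20682;  -64278 − 20682 = -84960;  -199197 − 84960 = -284157;  -535891 − 284157 = -820048
-3672 − 360 = -4032;  -20682 − 4032 = -24714;  -84960 − 24714 = -109674;  -284157 − 109674 = -393831;  -820048 − 393831 = -1213879

-1213879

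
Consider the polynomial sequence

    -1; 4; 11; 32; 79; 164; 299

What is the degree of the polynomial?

D1: 5, 7, 21, 47, 85, 135
D2: 2, 14, 26, 38, 50
D3: 12, 12, 12, 12
The third differences are constant, so the polynomial has degree 3.

3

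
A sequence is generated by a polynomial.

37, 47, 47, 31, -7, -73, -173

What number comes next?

-313

D1: 10, 0, -16, -38, -66, -100
D2: -10, -16, -22, -28, -34
D3: -6, -6, -6, -6
Constant third difference = -6, so extend:
-34 − 6 = -40;  -100 − 40 = -140;  -173 − 140 = -313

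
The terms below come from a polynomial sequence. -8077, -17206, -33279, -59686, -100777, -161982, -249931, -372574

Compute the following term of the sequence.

D1: -9129  -16073  -26407  -41091  -61205  -87949  -122643
D2: -6944  -10334  -14684  -20114  -26744  -34694
D3: -3390  -4350  -5430  -6630  -7950
D4: -960  -1080  -1200  -1320
D5: -120  -120  -120
The fifth differences are constant (-120).
-1320 − 120 = -1440;  -7950 − 1440 = -9390;  -34694 − 9390 = -44084;  -122643 − 44084 = -166727;  -372574 − 166727 = -539301

-539301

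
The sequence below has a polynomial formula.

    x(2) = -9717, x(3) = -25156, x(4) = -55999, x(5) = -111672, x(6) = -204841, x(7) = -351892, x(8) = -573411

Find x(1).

-3016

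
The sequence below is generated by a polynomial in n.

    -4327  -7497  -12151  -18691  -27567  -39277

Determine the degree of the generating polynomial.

4

D1: -3170, -4654, -6540, -8876, -11710
D2: -1484, -1886, -2336, -2834
D3: -402, -450, -498
D4: -48, -48
The fourth differences are constant, so the polynomial has degree 4.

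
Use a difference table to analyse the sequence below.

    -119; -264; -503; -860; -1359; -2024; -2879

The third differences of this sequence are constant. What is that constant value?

-24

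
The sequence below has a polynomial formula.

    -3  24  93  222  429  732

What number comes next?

1149

Δ: 27  69  129  207  303
Δ²: 42  60  78  96
Δ³: 18  18  18
The third differences are constant (18).
96 + 18 = 114;  303 + 114 = 417;  732 + 417 = 1149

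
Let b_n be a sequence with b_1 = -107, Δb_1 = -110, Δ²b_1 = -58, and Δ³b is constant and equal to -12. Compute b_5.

Build the table forward from the leading diagonal:
Δ³: -12  -12  -12  -12  -12
Δ²: -58  -70  -82  -94  -106
Δ: -110  -168  -238  -320  -414
b: -107  -217  -385  -623  -943

-943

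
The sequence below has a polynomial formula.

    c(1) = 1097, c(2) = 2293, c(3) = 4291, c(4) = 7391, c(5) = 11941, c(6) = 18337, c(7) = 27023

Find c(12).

123703

D1: 1196  1998  3100  4550  6396  8686
D2: 802  1102  1450  1846  2290
D3: 300  348  396  444
D4: 48  48  48
Constant fourth difference = 48, so extend:
444 + 48 = 492;  2290 + 492 = 2782;  8686 + 2782 = 11468;  27023 + 11468 = 38491
492 + 48 = 540;  2782 + 540 = 3322;  11468 + 3322 = 14790;  38491 + 14790 = 53281
540 + 48 = 588;  3322 + 588 = 3910;  14790 + 3910 = 18700;  53281 + 18700 = 71981
588 + 48 = 636;  3910 + 636 = 4546;  18700 + 4546 = 23246;  71981 + 23246 = 95227
636 + 48 = 684;  4546 + 684 = 5230;  23246 + 5230 = 28476;  95227 + 28476 = 123703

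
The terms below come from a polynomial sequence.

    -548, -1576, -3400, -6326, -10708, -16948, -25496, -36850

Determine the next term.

Δ: -1028, -1824, -2926, -4382, -6240, -8548, -11354
Δ²: -796, -1102, -1456, -1858, -2308, -2806
Δ³: -306, -354, -402, -450, -498
Δ⁴: -48, -48, -48, -48
The fourth differences are constant (-48).
-498 − 48 = -546;  -2806 − 546 = -3352;  -11354 − 3352 = -14706;  -36850 − 14706 = -51556

-51556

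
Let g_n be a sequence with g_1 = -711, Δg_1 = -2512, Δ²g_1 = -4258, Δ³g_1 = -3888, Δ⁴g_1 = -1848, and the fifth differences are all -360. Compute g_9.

-507279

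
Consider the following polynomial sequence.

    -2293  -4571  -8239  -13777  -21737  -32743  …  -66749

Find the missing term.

Using the first 6 terms:
-2278  -3668  -5538  -7960  -11006
-1390  -1870  -2422  -3046
-480  -552  -624
-72  -72
Constant fourth difference = -72.
Extend forward: -624 − 72 = -696;  -3046 − 696 = -3742;  -11006 − 3742 = -14748;  -32743 − 14748 = -47491

-47491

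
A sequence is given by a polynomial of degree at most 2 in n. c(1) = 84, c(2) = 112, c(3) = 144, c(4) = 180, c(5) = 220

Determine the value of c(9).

28, 32, 36, 40
4, 4, 4
Constant second difference = 4, so extend:
40 + 4 = 44;  220 + 44 = 264
44 + 4 = 48;  264 + 48 = 312
48 + 4 = 52;  312 + 52 = 364
52 + 4 = 56;  364 + 56 = 420

420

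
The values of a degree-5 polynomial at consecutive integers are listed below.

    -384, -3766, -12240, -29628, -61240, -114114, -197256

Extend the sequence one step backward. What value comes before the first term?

-3382, -8474, -17388, -31612, -52874, -83142
-5092, -8914, -14224, -21262, -30268
-3822, -5310, -7038, -9006
-1488, -1728, -1968
-240, -240
The fifth differences are constant at -240.
Work back: -1488 + 240 = -1248;  -3822 + 1248 = -2574;  -5092 + 2574 = -2518;  -3382 + 2518 = -864;  -384 + 864 = 480

480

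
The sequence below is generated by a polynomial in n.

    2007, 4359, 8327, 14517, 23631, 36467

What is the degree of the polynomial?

D1: 2352, 3968, 6190, 9114, 12836
D2: 1616, 2222, 2924, 3722
D3: 606, 702, 798
D4: 96, 96
The fourth differences are constant, so the polynomial has degree 4.

4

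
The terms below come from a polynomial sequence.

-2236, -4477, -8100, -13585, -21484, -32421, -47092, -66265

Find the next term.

-90780

Δ: -2241, -3623, -5485, -7899, -10937, -14671, -19173
Δ²: -1382, -1862, -2414, -3038, -3734, -4502
Δ³: -480, -552, -624, -696, -768
Δ⁴: -72, -72, -72, -72
Fourth differences constant at -72.
-768 − 72 = -840;  -4502 − 840 = -5342;  -19173 − 5342 = -24515;  -66265 − 24515 = -90780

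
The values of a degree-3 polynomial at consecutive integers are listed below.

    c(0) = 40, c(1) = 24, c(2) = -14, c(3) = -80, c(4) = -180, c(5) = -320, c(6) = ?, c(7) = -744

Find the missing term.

Using the first 6 terms:
-16  -38  -66  -100  -140
-22  -28  -34  -40
-6  -6  -6
Constant third difference = -6.
Extend forward: -40 − 6 = -46;  -140 − 46 = -186;  -320 − 186 = -506

-506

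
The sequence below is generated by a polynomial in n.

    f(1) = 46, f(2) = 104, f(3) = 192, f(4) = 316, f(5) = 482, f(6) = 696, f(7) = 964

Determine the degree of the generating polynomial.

3

D1: 58, 88, 124, 166, 214, 268
D2: 30, 36, 42, 48, 54
D3: 6, 6, 6, 6
The third differences are constant, so the polynomial has degree 3.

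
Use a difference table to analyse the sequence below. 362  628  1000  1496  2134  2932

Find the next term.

D1: 266 , 372 , 496 , 638 , 798
D2: 106 , 124 , 142 , 160
D3: 18 , 18 , 18
Constant third difference = 18, so extend:
160 + 18 = 178;  798 + 178 = 976;  2932 + 976 = 3908

3908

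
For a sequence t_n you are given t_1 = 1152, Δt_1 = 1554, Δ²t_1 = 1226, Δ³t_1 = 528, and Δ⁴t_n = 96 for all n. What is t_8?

Build the table forward from the leading diagonal:
Δ⁴: 96, 96, 96, 96, 96, 96, 96, 96
Δ³: 528, 624, 720, 816, 912, 1008, 1104, 1200
Δ²: 1226, 1754, 2378, 3098, 3914, 4826, 5834, 6938
Δ: 1554, 2780, 4534, 6912, 10010, 13924, 18750, 24584
t: 1152, 2706, 5486, 10020, 16932, 26942, 40866, 59616

59616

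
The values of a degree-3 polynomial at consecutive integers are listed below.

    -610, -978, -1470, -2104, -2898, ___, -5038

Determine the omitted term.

-3870

Using the first 5 terms:
First differences: -368, -492, -634, -794
Second differences: -124, -142, -160
Third differences: -18, -18
Constant third difference = -18.
Extend forward: -160 − 18 = -178;  -794 − 178 = -972;  -2898 − 972 = -3870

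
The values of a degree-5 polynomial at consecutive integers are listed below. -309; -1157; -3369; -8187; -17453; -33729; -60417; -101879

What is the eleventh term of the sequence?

-375449

-848  -2212  -4818  -9266  -16276  -26688  -41462
-1364  -2606  -4448  -7010  -10412  -14774
-1242  -1842  -2562  -3402  -4362
-600  -720  -840  -960
-120  -120  -120
Constant fifth difference = -120, so extend:
-960 − 120 = -1080;  -4362 − 1080 = -5442;  -14774 − 5442 = -20216;  -41462 − 20216 = -61678;  -101879 − 61678 = -163557
-1080 − 120 = -1200;  -5442 − 1200 = -6642;  -20216 − 6642 = -26858;  -61678 − 26858 = -88536;  -163557 − 88536 = -252093
-1200 − 120 = -1320;  -6642 − 1320 = -7962;  -26858 − 7962 = -34820;  -88536 − 34820 = -123356;  -252093 − 123356 = -375449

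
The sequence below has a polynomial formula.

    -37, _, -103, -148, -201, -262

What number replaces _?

-66

Using the last 4 terms:
First differences: -45, -53, -61
Second differences: -8, -8
Constant second difference = -8.
Extend backward: -45 + 8 = -37;  -103 + 37 = -66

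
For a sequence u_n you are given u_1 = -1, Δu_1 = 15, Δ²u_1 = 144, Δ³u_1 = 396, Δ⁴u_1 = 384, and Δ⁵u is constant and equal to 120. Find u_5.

Build the table forward from the leading diagonal:
Δ⁵: 120  120  120  120  120
Δ⁴: 384  504  624  744  864
Δ³: 396  780  1284  1908  2652
Δ²: 144  540  1320  2604  4512
Δ: 15  159  699  2019  4623
u: -1  14  173  872  2891

2891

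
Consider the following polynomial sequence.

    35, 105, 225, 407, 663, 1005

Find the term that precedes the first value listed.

3

70, 120, 182, 256, 342
50, 62, 74, 86
12, 12, 12
The third differences are constant at 12.
Work back: 50 − 12 = 38;  70 − 38 = 32;  35 − 32 = 3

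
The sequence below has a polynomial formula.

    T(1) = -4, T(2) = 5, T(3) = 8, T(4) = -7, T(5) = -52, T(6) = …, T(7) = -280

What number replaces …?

-139

Using the first 5 terms:
9, 3, -15, -45
-6, -18, -30
-12, -12
Constant third difference = -12.
Extend forward: -30 − 12 = -42;  -45 − 42 = -87;  -52 − 87 = -139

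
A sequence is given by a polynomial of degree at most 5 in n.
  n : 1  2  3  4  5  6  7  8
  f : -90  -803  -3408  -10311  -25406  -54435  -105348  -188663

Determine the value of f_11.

-784280

-713  -2605  -6903  -15095  -29029  -50913  -83315
-1892  -4298  -8192  -13934  -21884  -32402
-2406  -3894  -5742  -7950  -10518
-1488  -1848  -2208  -2568
-360  -360  -360
Constant fifth difference = -360, so extend:
-2568 − 360 = -2928;  -10518 − 2928 = -13446;  -32402 − 13446 = -45848;  -83315 − 45848 = -129163;  -188663 − 129163 = -317826
-2928 − 360 = -3288;  -13446 − 3288 = -16734;  -45848 − 16734 = -62582;  -129163 − 62582 = -191745;  -317826 − 191745 = -509571
-3288 − 360 = -3648;  -16734 − 3648 = -20382;  -62582 − 20382 = -82964;  -191745 − 82964 = -274709;  -509571 − 274709 = -784280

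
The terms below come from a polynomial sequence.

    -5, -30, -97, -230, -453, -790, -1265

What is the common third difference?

First differences: -25, -67, -133, -223, -337, -475
Second differences: -42, -66, -90, -114, -138
Third differences: -24, -24, -24, -24

-24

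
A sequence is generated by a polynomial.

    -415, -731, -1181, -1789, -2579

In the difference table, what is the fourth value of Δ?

-790

D1: -316, -450, -608, -790
D2: -134, -158, -182
D3: -24, -24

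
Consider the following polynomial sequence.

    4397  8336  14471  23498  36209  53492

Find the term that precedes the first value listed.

2054

3939  6135  9027  12711  17283
2196  2892  3684  4572
696  792  888
96  96
The fourth differences are constant at 96.
Work back: 696 − 96 = 600;  2196 − 600 = 1596;  3939 − 1596 = 2343;  4397 − 2343 = 2054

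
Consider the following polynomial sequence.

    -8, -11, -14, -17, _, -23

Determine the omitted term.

-20

Using the first 4 terms:
Δ: -3  -3  -3
Constant first difference = -3.
Extend forward: -17 − 3 = -20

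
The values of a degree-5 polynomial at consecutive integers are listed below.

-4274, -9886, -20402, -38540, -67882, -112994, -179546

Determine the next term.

-274432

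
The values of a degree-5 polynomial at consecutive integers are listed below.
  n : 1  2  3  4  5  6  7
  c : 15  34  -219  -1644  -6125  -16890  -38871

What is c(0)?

0

19, -253, -1425, -4481, -10765, -21981
-272, -1172, -3056, -6284, -11216
-900, -1884, -3228, -4932
-984, -1344, -1704
-360, -360
The fifth differences are constant at -360.
Work back: -984 + 360 = -624;  -900 + 624 = -276;  -272 + 276 = 4;  19 − 4 = 15;  15 − 15 = 0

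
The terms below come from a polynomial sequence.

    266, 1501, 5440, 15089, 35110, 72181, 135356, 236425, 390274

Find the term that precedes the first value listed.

First differences: 1235, 3939, 9649, 20021, 37071, 63175, 101069, 153849
Second differences: 2704, 5710, 10372, 17050, 26104, 37894, 52780
Third differences: 3006, 4662, 6678, 9054, 11790, 14886
Fourth differences: 1656, 2016, 2376, 2736, 3096
Fifth differences: 360, 360, 360, 360
The fifth differences are constant at 360.
Work back: 1656 − 360 = 1296;  3006 − 1296 = 1710;  2704 − 1710 = 994;  1235 − 994 = 241;  266 − 241 = 25

25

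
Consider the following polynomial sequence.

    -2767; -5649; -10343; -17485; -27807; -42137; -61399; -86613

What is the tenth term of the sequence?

First differences: -2882, -4694, -7142, -10322, -14330, -19262, -25214
Second differences: -1812, -2448, -3180, -4008, -4932, -5952
Third differences: -636, -732, -828, -924, -1020
Fourth differences: -96, -96, -96, -96
The fourth differences are constant (-96).
-1020 − 96 = -1116;  -5952 − 1116 = -7068;  -25214 − 7068 = -32282;  -86613 − 32282 = -118895
-1116 − 96 = -1212;  -7068 − 1212 = -8280;  -32282 − 8280 = -40562;  -118895 − 40562 = -159457

-159457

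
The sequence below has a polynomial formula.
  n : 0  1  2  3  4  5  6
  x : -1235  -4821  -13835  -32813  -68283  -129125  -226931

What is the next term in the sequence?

-3586, -9014, -18978, -35470, -60842, -97806
-5428, -9964, -16492, -25372, -36964
-4536, -6528, -8880, -11592
-1992, -2352, -2712
-360, -360
Constant fifth difference = -360, so extend:
-2712 − 360 = -3072;  -11592 − 3072 = -14664;  -36964 − 14664 = -51628;  -97806 − 51628 = -149434;  -226931 − 149434 = -376365

-376365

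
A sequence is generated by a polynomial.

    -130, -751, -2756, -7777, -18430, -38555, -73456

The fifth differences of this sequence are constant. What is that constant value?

-240

First differences: -621, -2005, -5021, -10653, -20125, -34901
Second differences: -1384, -3016, -5632, -9472, -14776
Third differences: -1632, -2616, -3840, -5304
Fourth differences: -984, -1224, -1464
Fifth differences: -240, -240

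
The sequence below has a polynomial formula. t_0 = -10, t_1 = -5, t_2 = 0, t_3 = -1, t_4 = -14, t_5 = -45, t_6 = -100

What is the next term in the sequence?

-185

D1: 5 , 5 , -1 , -13 , -31 , -55
D2: 0 , -6 , -12 , -18 , -24
D3: -6 , -6 , -6 , -6
Constant third difference = -6, so extend:
-24 − 6 = -30;  -55 − 30 = -85;  -100 − 85 = -185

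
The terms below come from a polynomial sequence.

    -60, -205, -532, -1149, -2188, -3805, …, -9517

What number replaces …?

-6180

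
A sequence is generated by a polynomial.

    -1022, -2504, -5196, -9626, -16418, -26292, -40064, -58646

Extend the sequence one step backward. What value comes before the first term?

First differences: -1482, -2692, -4430, -6792, -9874, -13772, -18582
Second differences: -1210, -1738, -2362, -3082, -3898, -4810
Third differences: -528, -624, -720, -816, -912
Fourth differences: -96, -96, -96, -96
The fourth differences are constant at -96.
Work back: -528 + 96 = -432;  -1210 + 432 = -778;  -1482 + 778 = -704;  -1022 + 704 = -318

-318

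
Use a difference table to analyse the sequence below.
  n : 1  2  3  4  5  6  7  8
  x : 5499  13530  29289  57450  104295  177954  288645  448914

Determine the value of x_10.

D1: 8031 , 15759 , 28161 , 46845 , 73659 , 110691 , 160269
D2: 7728 , 12402 , 18684 , 26814 , 37032 , 49578
D3: 4674 , 6282 , 8130 , 10218 , 12546
D4: 1608 , 1848 , 2088 , 2328
D5: 240 , 240 , 240
Constant fifth difference = 240, so extend:
2328 + 240 = 2568;  12546 + 2568 = 15114;  49578 + 15114 = 64692;  160269 + 64692 = 224961;  448914 + 224961 = 673875
2568 + 240 = 2808;  15114 + 2808 = 17922;  64692 + 17922 = 82614;  224961 + 82614 = 307575;  673875 + 307575 = 981450

981450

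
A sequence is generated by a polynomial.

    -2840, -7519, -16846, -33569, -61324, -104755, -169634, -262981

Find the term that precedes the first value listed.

-829

Δ: -4679, -9327, -16723, -27755, -43431, -64879, -93347
Δ²: -4648, -7396, -11032, -15676, -21448, -28468
Δ³: -2748, -3636, -4644, -5772, -7020
Δ⁴: -888, -1008, -1128, -1248
Δ⁵: -120, -120, -120
The fifth differences are constant at -120.
Work back: -888 + 120 = -768;  -2748 + 768 = -1980;  -4648 + 1980 = -2668;  -4679 + 2668 = -2011;  -2840 + 2011 = -829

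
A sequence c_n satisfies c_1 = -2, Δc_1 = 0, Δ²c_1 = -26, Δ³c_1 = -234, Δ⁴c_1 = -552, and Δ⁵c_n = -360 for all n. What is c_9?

Build the table forward from the leading diagonal:
Fifth differences: -360  -360  -360  -360  -360  -360  -360  -360  -360
Fourth differences: -552  -912  -1272  -1632  -1992  -2352  -2712  -3072  -3432
Third differences: -234  -786  -1698  -2970  -4602  -6594  -8946  -11658  -14730
Second differences: -26  -260  -1046  -2744  -5714  -10316  -16910  -25856  -37514
First differences: 0  -26  -286  -1332  -4076  -9790  -20106  -37016  -62872
c: -2  -2  -28  -314  -1646  -5722  -15512  -35618  -72634

-72634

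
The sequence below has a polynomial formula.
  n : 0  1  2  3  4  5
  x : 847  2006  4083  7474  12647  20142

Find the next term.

Δ: 1159  2077  3391  5173  7495
Δ²: 918  1314  1782  2322
Δ³: 396  468  540
Δ⁴: 72  72
Constant fourth difference = 72, so extend:
540 + 72 = 612;  2322 + 612 = 2934;  7495 + 2934 = 10429;  20142 + 10429 = 30571

30571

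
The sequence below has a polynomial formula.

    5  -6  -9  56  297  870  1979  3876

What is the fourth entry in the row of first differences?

D1: -11, -3, 65, 241, 573, 1109, 1897
D2: 8, 68, 176, 332, 536, 788
D3: 60, 108, 156, 204, 252
D4: 48, 48, 48, 48

241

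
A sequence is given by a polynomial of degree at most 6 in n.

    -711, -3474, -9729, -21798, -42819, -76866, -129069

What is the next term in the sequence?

-205734

-2763  -6255  -12069  -21021  -34047  -52203
-3492  -5814  -8952  -13026  -18156
-2322  -3138  -4074  -5130
-816  -936  -1056
-120  -120
Constant fifth difference = -120, so extend:
-1056 − 120 = -1176;  -5130 − 1176 = -6306;  -18156 − 6306 = -24462;  -52203 − 24462 = -76665;  -129069 − 76665 = -205734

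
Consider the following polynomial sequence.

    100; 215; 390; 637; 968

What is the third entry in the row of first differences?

247

First differences: 115, 175, 247, 331
Second differences: 60, 72, 84
Third differences: 12, 12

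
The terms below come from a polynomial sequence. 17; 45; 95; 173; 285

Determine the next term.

Δ: 28 , 50 , 78 , 112
Δ²: 22 , 28 , 34
Δ³: 6 , 6
Constant third difference = 6, so extend:
34 + 6 = 40;  112 + 40 = 152;  285 + 152 = 437

437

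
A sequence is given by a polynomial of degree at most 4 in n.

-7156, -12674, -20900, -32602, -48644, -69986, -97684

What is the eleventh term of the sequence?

-296516

D1: -5518, -8226, -11702, -16042, -21342, -27698
D2: -2708, -3476, -4340, -5300, -6356
D3: -768, -864, -960, -1056
D4: -96, -96, -96
Fourth differences constant at -96.
-1056 − 96 = -1152;  -6356 − 1152 = -7508;  -27698 − 7508 = -35206;  -97684 − 35206 = -132890
-1152 − 96 = -1248;  -7508 − 1248 = -8756;  -35206 − 8756 = -43962;  -132890 − 43962 = -176852
-1248 − 96 = -1344;  -8756 − 1344 = -10100;  -43962 − 10100 = -54062;  -176852 − 54062 = -230914
-1344 − 96 = -1440;  -10100 − 1440 = -11540;  -54062 − 11540 = -65602;  -230914 − 65602 = -296516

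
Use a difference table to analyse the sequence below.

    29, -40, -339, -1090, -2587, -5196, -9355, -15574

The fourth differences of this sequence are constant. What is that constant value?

Δ: -69, -299, -751, -1497, -2609, -4159, -6219
Δ²: -230, -452, -746, -1112, -1550, -2060
Δ³: -222, -294, -366, -438, -510
Δ⁴: -72, -72, -72, -72

-72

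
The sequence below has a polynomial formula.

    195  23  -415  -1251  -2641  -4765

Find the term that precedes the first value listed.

209

-172, -438, -836, -1390, -2124
-266, -398, -554, -734
-132, -156, -180
-24, -24
The fourth differences are constant at -24.
Work back: -132 + 24 = -108;  -266 + 108 = -158;  -172 + 158 = -14;  195 + 14 = 209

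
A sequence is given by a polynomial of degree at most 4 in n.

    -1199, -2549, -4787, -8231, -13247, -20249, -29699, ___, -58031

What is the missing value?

-42107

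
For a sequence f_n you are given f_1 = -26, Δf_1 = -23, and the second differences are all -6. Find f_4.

-113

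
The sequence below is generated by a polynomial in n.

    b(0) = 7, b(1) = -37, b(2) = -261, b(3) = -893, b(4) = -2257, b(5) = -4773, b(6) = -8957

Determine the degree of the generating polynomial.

First differences: -44, -224, -632, -1364, -2516, -4184
Second differences: -180, -408, -732, -1152, -1668
Third differences: -228, -324, -420, -516
Fourth differences: -96, -96, -96
The fourth differences are constant, so the polynomial has degree 4.

4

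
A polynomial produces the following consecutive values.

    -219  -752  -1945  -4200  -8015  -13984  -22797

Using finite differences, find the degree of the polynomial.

4

-533, -1193, -2255, -3815, -5969, -8813
-660, -1062, -1560, -2154, -2844
-402, -498, -594, -690
-96, -96, -96
The fourth differences are constant, so the polynomial has degree 4.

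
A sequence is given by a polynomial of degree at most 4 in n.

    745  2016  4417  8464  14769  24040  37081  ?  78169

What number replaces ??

54792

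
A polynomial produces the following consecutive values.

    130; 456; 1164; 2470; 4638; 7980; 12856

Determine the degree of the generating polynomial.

326, 708, 1306, 2168, 3342, 4876
382, 598, 862, 1174, 1534
216, 264, 312, 360
48, 48, 48
The fourth differences are constant, so the polynomial has degree 4.

4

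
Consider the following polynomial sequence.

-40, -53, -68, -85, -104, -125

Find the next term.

-148

Δ: -13 , -15 , -17 , -19 , -21
Δ²: -2 , -2 , -2 , -2
Constant second difference = -2, so extend:
-21 − 2 = -23;  -125 − 23 = -148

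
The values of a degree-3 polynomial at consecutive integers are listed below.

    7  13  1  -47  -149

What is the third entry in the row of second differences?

First differences: 6, -12, -48, -102
Second differences: -18, -36, -54
Third differences: -18, -18

-54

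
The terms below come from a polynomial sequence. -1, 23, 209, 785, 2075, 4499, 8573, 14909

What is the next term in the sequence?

24215

First differences: 24 , 186 , 576 , 1290 , 2424 , 4074 , 6336
Second differences: 162 , 390 , 714 , 1134 , 1650 , 2262
Third differences: 228 , 324 , 420 , 516 , 612
Fourth differences: 96 , 96 , 96 , 96
The fourth differences are constant (96).
612 + 96 = 708;  2262 + 708 = 2970;  6336 + 2970 = 9306;  14909 + 9306 = 24215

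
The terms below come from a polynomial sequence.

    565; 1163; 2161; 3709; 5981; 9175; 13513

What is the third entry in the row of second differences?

724

Δ: 598, 998, 1548, 2272, 3194, 4338
Δ²: 400, 550, 724, 922, 1144
Δ³: 150, 174, 198, 222
Δ⁴: 24, 24, 24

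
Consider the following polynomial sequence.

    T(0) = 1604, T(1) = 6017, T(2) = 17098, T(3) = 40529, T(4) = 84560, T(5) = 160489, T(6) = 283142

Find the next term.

Δ: 4413 , 11081 , 23431 , 44031 , 75929 , 122653
Δ²: 6668 , 12350 , 20600 , 31898 , 46724
Δ³: 5682 , 8250 , 11298 , 14826
Δ⁴: 2568 , 3048 , 3528
Δ⁵: 480 , 480
Constant fifth difference = 480, so extend:
3528 + 480 = 4008;  14826 + 4008 = 18834;  46724 + 18834 = 65558;  122653 + 65558 = 188211;  283142 + 188211 = 471353

471353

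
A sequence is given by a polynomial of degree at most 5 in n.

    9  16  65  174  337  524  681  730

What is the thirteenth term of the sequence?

Δ: 7, 49, 109, 163, 187, 157, 49
Δ²: 42, 60, 54, 24, -30, -108
Δ³: 18, -6, -30, -54, -78
Δ⁴: -24, -24, -24, -24
Constant fourth difference = -24, so extend:
-78 − 24 = -102;  -108 − 102 = -210;  49 − 210 = -161;  730 − 161 = 569
-102 − 24 = -126;  -210 − 126 = -336;  -161 − 336 = -497;  569 − 497 = 72
-126 − 24 = -150;  -336 − 150 = -486;  -497 − 486 = -983;  72 − 983 = -911
-150 − 24 = -174;  -486 − 174 = -660;  -983 − 660 = -1643;  -911 − 1643 = -2554
-174 − 24 = -198;  -660 − 198 = -858;  -1643 − 858 = -2501;  -2554 − 2501 = -5055

-5055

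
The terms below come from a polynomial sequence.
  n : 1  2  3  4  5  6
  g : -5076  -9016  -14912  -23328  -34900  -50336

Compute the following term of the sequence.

-70416

-3940, -5896, -8416, -11572, -15436
-1956, -2520, -3156, -3864
-564, -636, -708
-72, -72
Fourth differences constant at -72.
-708 − 72 = -780;  -3864 − 780 = -4644;  -15436 − 4644 = -20080;  -50336 − 20080 = -70416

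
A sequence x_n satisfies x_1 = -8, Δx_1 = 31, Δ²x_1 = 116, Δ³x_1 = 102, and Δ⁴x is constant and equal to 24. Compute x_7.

4318

Build the table forward from the leading diagonal:
Fourth differences: 24  24  24  24  24  24  24
Third differences: 102  126  150  174  198  222  246
Second differences: 116  218  344  494  668  866  1088
First differences: 31  147  365  709  1203  1871  2737
x: -8  23  170  535  1244  2447  4318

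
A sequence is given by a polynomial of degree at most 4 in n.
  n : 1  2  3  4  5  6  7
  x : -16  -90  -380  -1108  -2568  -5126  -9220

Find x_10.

-36178

Δ: -74, -290, -728, -1460, -2558, -4094
Δ²: -216, -438, -732, -1098, -1536
Δ³: -222, -294, -366, -438
Δ⁴: -72, -72, -72
Fourth differences constant at -72.
-438 − 72 = -510;  -1536 − 510 = -2046;  -4094 − 2046 = -6140;  -9220 − 6140 = -15360
-510 − 72 = -582;  -2046 − 582 = -2628;  -6140 − 2628 = -8768;  -15360 − 8768 = -24128
-582 − 72 = -654;  -2628 − 654 = -3282;  -8768 − 3282 = -12050;  -24128 − 12050 = -36178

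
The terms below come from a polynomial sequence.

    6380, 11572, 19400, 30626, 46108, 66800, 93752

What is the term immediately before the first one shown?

3158

First differences: 5192  7828  11226  15482  20692  26952
Second differences: 2636  3398  4256  5210  6260
Third differences: 762  858  954  1050
Fourth differences: 96  96  96
The fourth differences are constant at 96.
Work back: 762 − 96 = 666;  2636 − 666 = 1970;  5192 − 1970 = 3222;  6380 − 3222 = 3158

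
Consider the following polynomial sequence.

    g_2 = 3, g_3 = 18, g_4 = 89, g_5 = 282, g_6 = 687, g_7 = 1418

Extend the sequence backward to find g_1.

2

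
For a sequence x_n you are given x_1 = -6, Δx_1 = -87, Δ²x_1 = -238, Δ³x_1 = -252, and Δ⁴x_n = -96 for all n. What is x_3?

Build the table forward from the leading diagonal:
Fourth differences: -96, -96, -96
Third differences: -252, -348, -444
Second differences: -238, -490, -838
First differences: -87, -325, -815
x: -6, -93, -418

-418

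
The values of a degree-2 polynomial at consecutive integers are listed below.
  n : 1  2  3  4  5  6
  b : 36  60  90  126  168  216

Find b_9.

396

Δ: 24, 30, 36, 42, 48
Δ²: 6, 6, 6, 6
The second differences are constant (6).
48 + 6 = 54;  216 + 54 = 270
54 + 6 = 60;  270 + 60 = 330
60 + 6 = 66;  330 + 66 = 396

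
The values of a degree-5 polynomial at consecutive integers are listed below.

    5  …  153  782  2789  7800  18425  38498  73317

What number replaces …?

20

Using the last 7 terms:
629  2007  5011  10625  20073  34819
1378  3004  5614  9448  14746
1626  2610  3834  5298
984  1224  1464
240  240
Constant fifth difference = 240.
Extend backward: 984 − 240 = 744;  1626 − 744 = 882;  1378 − 882 = 496;  629 − 496 = 133;  153 − 133 = 20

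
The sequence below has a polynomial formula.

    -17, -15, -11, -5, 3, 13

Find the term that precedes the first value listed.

D1: 2  4  6  8  10
D2: 2  2  2  2
The second differences are constant at 2.
Work back: 2 − 2 = 0;  -17 + 0 = -17

-17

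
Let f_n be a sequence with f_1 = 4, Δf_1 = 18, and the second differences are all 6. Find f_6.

154

Build the table forward from the leading diagonal:
Δ²: 6, 6, 6, 6, 6, 6
Δ: 18, 24, 30, 36, 42, 48
f: 4, 22, 46, 76, 112, 154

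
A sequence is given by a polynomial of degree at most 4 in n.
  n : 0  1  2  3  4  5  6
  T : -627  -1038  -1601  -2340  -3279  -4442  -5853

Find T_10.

-14457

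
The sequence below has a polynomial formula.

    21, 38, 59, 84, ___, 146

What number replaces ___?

113

Using the first 4 terms:
Δ: 17, 21, 25
Δ²: 4, 4
Constant second difference = 4.
Extend forward: 25 + 4 = 29;  84 + 29 = 113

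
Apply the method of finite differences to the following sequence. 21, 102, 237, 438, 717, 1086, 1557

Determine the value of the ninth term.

D1: 81, 135, 201, 279, 369, 471
D2: 54, 66, 78, 90, 102
D3: 12, 12, 12, 12
Constant third difference = 12, so extend:
102 + 12 = 114;  471 + 114 = 585;  1557 + 585 = 2142
114 + 12 = 126;  585 + 126 = 711;  2142 + 711 = 2853

2853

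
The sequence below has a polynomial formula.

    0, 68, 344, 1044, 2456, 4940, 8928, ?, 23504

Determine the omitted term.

14924

Using the first 7 terms:
68  276  700  1412  2484  3988
208  424  712  1072  1504
216  288  360  432
72  72  72
Constant fourth difference = 72.
Extend forward: 432 + 72 = 504;  1504 + 504 = 2008;  3988 + 2008 = 5996;  8928 + 5996 = 14924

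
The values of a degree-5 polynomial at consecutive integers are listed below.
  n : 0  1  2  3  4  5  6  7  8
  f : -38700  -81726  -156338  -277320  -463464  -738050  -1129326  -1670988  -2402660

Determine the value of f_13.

-10773450

D1: -43026  -74612  -120982  -186144  -274586  -391276  -541662  -731672
D2: -31586  -46370  -65162  -88442  -116690  -150386  -190010
D3: -14784  -18792  -23280  -28248  -33696  -39624
D4: -4008  -4488  -4968  -5448  -5928
D5: -480  -480  -480  -480
The fifth differences are constant (-480).
-5928 − 480 = -6408;  -39624 − 6408 = -46032;  -190010 − 46032 = -236042;  -731672 − 236042 = -967714;  -2402660 − 967714 = -3370374
-6408 − 480 = -6888;  -46032 − 6888 = -52920;  -236042 − 52920 = -288962;  -967714 − 288962 = -1256676;  -3370374 − 1256676 = -4627050
-6888 − 480 = -7368;  -52920 − 7368 = -60288;  -288962 − 60288 = -349250;  -1256676 − 349250 = -1605926;  -4627050 − 1605926 = -6232976
-7368 − 480 = -7848;  -60288 − 7848 = -68136;  -349250 − 68136 = -417386;  -1605926 − 417386 = -2023312;  -6232976 − 2023312 = -8256288
-7848 − 480 = -8328;  -68136 − 8328 = -76464;  -417386 − 76464 = -493850;  -2023312 − 493850 = -2517162;  -8256288 − 2517162 = -10773450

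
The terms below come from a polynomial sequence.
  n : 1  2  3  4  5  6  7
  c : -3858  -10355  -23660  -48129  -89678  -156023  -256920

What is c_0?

-1133

D1: -6497  -13305  -24469  -41549  -66345  -100897
D2: -6808  -11164  -17080  -24796  -34552
D3: -4356  -5916  -7716  -9756
D4: -1560  -1800  -2040
D5: -240  -240
The fifth differences are constant at -240.
Work back: -1560 + 240 = -1320;  -4356 + 1320 = -3036;  -6808 + 3036 = -3772;  -6497 + 3772 = -2725;  -3858 + 2725 = -1133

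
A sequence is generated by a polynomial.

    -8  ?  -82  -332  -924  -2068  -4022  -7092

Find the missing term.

-12

Using the last 6 terms:
Δ: -250  -592  -1144  -1954  -3070
Δ²: -342  -552  -810  -1116
Δ³: -210  -258  -306
Δ⁴: -48  -48
Constant fourth difference = -48.
Extend backward: -210 + 48 = -162;  -342 + 162 = -180;  -250 + 180 = -70;  -82 + 70 = -12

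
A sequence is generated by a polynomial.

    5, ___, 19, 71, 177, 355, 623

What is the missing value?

Using the last 5 terms:
First differences: 52, 106, 178, 268
Second differences: 54, 72, 90
Third differences: 18, 18
Constant third difference = 18.
Extend backward: 54 − 18 = 36;  52 − 36 = 16;  19 − 16 = 3

3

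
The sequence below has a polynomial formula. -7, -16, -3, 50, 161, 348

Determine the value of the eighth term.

1022

-9, 13, 53, 111, 187
22, 40, 58, 76
18, 18, 18
Third differences constant at 18.
76 + 18 = 94;  187 + 94 = 281;  348 + 281 = 629
94 + 18 = 112;  281 + 112 = 393;  629 + 393 = 1022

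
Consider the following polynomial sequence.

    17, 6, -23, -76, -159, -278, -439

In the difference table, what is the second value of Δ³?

-6

Δ: -11, -29, -53, -83, -119, -161
Δ²: -18, -24, -30, -36, -42
Δ³: -6, -6, -6, -6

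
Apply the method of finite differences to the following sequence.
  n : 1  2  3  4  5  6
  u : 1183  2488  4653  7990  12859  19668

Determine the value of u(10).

76144

Δ: 1305  2165  3337  4869  6809
Δ²: 860  1172  1532  1940
Δ³: 312  360  408
Δ⁴: 48  48
The fourth differences are constant (48).
408 + 48 = 456;  1940 + 456 = 2396;  6809 + 2396 = 9205;  19668 + 9205 = 28873
456 + 48 = 504;  2396 + 504 = 2900;  9205 + 2900 = 12105;  28873 + 12105 = 40978
504 + 48 = 552;  2900 + 552 = 3452;  12105 + 3452 = 15557;  40978 + 15557 = 56535
552 + 48 = 600;  3452 + 600 = 4052;  15557 + 4052 = 19609;  56535 + 19609 = 76144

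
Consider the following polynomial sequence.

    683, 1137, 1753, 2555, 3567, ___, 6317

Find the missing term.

4813

Using the first 5 terms:
454  616  802  1012
162  186  210
24  24
Constant third difference = 24.
Extend forward: 210 + 24 = 234;  1012 + 234 = 1246;  3567 + 1246 = 4813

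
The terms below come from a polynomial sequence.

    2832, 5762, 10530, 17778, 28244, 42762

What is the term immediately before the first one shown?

First differences: 2930  4768  7248  10466  14518
Second differences: 1838  2480  3218  4052
Third differences: 642  738  834
Fourth differences: 96  96
The fourth differences are constant at 96.
Work back: 642 − 96 = 546;  1838 − 546 = 1292;  2930 − 1292 = 1638;  2832 − 1638 = 1194

1194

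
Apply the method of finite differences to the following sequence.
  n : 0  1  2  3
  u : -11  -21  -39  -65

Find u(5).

-141

First differences: -10  -18  -26
Second differences: -8  -8
Constant second difference = -8, so extend:
-26 − 8 = -34;  -65 − 34 = -99
-34 − 8 = -42;  -99 − 42 = -141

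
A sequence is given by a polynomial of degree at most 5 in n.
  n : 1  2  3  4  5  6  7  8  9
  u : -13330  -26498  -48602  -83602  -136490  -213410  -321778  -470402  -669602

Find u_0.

-6050

First differences: -13168, -22104, -35000, -52888, -76920, -108368, -148624, -199200
Second differences: -8936, -12896, -17888, -24032, -31448, -40256, -50576
Third differences: -3960, -4992, -6144, -7416, -8808, -10320
Fourth differences: -1032, -1152, -1272, -1392, -1512
Fifth differences: -120, -120, -120, -120
The fifth differences are constant at -120.
Work back: -1032 + 120 = -912;  -3960 + 912 = -3048;  -8936 + 3048 = -5888;  -13168 + 5888 = -7280;  -13330 + 7280 = -6050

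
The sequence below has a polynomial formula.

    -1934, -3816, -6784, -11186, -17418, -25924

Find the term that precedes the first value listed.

-838

D1: -1882  -2968  -4402  -6232  -8506
D2: -1086  -1434  -1830  -2274
D3: -348  -396  -444
D4: -48  -48
The fourth differences are constant at -48.
Work back: -348 + 48 = -300;  -1086 + 300 = -786;  -1882 + 786 = -1096;  -1934 + 1096 = -838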